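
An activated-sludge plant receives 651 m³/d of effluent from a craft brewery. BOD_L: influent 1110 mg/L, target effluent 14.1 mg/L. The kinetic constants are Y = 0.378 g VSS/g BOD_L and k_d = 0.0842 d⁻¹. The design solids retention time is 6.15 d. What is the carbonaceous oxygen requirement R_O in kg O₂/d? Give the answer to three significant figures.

R_O ≈ 461 kg O₂/d

Observed yield with endogenous decay: Y_obs = Y / (1 + k_d·θ_c) = 0.378 / (1 + 0.0842 × 6.15) = 0.378 / 1.518 = 0.2490 g VSS/g BOD_L.
Q·(S₀ − S) = 651 × (1110 − 14.1) × 10⁻³ = 713.4 kg/d removed.
P_X = Y_obs·Q·(S₀ − S) = 0.2490 × 713.4 = 177.7 kg VSS/d.
Carbonaceous O₂ demand = substrate oxidised − cell-mass equivalent = 713.4 − 1.42 × 177.7 = 461.1 kg O₂/d.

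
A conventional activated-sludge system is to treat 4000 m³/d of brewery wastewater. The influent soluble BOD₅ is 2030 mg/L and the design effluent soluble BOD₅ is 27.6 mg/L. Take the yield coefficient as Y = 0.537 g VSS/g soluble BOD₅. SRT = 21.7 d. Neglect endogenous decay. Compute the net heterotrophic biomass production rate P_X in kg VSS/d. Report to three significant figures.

P_X ≈ 4300 kg VSS/d

No decay correction is needed, so Y_obs = Y = 0.537.
ΔS = 2030 − 27.6 = 2002 mg/L, so the substrate removal rate is 4000 × 2002/1000 = 8010 kg soluble BOD₅/d.
P_X = Y_obs · Q(S₀ − S) = 0.5370 × 8010 = 4301 kg VSS/d.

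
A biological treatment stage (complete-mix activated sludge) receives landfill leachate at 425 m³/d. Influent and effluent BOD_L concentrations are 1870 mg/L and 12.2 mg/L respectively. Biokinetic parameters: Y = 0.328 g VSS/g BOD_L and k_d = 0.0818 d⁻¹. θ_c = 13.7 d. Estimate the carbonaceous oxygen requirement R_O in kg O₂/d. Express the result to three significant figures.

R_O ≈ 616 kg O₂/d

Y_obs = Y / (1 + k_d θ_c) = 0.328 / (1 + 0.0818 × 13.7) = 0.328 / 2.121 = 0.1547.
Mass of BOD_L removed per day: Q(S₀ − S) = 425 × 1858 g/m³ = 789.6 kg/d.
P_X = Y_obs·Q·(S₀ − S) = 0.1547 × 789.6 = 122.1 kg VSS/d.
R_O = Q·ΔS − 1.42 P_X = 789.6 − 173.4 = 616.2 kg O₂/d.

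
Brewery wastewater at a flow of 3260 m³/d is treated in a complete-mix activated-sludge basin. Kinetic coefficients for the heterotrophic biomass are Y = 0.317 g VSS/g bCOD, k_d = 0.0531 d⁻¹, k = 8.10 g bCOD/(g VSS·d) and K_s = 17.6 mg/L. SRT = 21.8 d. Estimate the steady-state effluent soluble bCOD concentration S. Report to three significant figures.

S ≈ 0.706 mg/L

From the Monod/SRT balance for a CMAS, S = K_s·(1+k_d θ_c)/[θ_c·(Y k − k_d) − 1] = 17.6 × (1 + 0.0531 × 21.8) / [21.8 × (0.317 × 8.10 − 0.0531) − 1] = 37.97 / 53.82 = 0.7056 mg/L.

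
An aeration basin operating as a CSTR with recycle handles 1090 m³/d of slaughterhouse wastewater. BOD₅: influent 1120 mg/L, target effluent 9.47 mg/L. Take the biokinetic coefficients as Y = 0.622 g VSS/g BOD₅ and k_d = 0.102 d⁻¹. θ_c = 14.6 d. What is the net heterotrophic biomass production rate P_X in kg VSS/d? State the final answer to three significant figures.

P_X ≈ 302 kg VSS/d

The observed yield is Y_obs = Y/(1 + k_d·θ_c) = 0.622 / (1 + 0.102 × 14.6) = 0.622 / 2.489 = 0.2499 g VSS per g BOD₅ removed.
ΔS = 1120 − 9.47 = 1111 mg/L, so the substrate removal rate is 1090 × 1111/1000 = 1210 kg BOD₅/d.
P_X = Y_obs · Q(S₀ − S) = 0.2499 × 1210 = 302.5 kg VSS/d.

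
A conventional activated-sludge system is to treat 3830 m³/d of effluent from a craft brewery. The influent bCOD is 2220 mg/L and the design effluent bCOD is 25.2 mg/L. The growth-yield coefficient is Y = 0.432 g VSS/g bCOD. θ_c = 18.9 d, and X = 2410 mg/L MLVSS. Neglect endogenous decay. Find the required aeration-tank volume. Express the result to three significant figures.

Biomass mass balance (decay neglected): V·X = Y·Q·(S₀ − S)·θ_c, so V = 0.432 × 3830 × (2220 − 25.2) × 18.9 / 2410 = 28479 m³.

V ≈ 28500 m³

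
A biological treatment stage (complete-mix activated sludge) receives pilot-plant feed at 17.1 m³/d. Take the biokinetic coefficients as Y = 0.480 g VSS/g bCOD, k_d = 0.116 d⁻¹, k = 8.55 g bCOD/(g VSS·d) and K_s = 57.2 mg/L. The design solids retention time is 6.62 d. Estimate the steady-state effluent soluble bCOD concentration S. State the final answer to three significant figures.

S ≈ 3.98 mg/L

For a completely mixed reactor with recycle the Lawrence–McCarty relation gives S = K_s·(1 + k_d·θ_c) / [θ_c·(Y·k − k_d) − 1] = 57.2 × (1 + 0.116 × 6.62) / [6.62 × (0.480 × 8.55 − 0.116) − 1] = 101.1 / 25.40 = 3.981 mg/L.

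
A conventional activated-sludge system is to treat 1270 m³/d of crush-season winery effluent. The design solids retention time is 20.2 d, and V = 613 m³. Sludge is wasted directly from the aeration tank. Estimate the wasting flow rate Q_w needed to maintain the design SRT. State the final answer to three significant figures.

For wasting at MLVSS concentration, Q_w = V/θ_c = 613.0/20.2 = 30.35 m³/d.

Q_w ≈ 30.3 m³/d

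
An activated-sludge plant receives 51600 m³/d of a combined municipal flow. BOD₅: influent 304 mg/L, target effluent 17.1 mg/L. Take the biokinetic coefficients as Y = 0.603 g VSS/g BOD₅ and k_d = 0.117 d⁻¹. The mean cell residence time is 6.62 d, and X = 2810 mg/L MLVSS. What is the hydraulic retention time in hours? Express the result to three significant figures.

Steady-state biomass mass balance: V·X·(1 + k_d·θ_c) = Y·Q·(S₀ − S)·θ_c, so V = 0.603 × 51600 × (304 − 17.1) × 6.62 / [2810 × (1 + 0.117 × 6.62)] = 5.91×10^7 / 4986 = 11851 m³.
Hydraulic retention time τ = V/Q = 11851 / 51600 = 0.2297 d = 5.512 h.

τ ≈ 5.51 h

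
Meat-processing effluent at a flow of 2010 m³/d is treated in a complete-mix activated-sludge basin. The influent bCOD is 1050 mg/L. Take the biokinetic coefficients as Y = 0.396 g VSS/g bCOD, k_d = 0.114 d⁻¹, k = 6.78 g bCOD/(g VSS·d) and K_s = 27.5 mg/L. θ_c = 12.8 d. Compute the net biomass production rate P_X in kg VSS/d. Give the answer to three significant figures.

P_X ≈ 339 kg VSS/d

For a completely mixed reactor with recycle the Lawrence–McCarty relation gives S = K_s·(1 + k_d·θ_c) / [θ_c·(Y·k − k_d) − 1] = 27.5 × (1 + 0.114 × 12.8) / [12.8 × (0.396 × 6.78 − 0.114) − 1] = 67.63 / 31.91 = 2.120 mg/L.
The observed yield is Y_obs = Y/(1 + k_d·θ_c) = 0.396 / (1 + 0.114 × 12.8) = 0.396 / 2.459 = 0.1610 g VSS per g bCOD removed.
ΔS = 1050 − 2.12 = 1048 mg/L, so the substrate removal rate is 2010 × 1048/1000 = 2106 kg bCOD/d.
Biomass produced: P_X = Y_obs·Q·ΔS = 0.1610 × 2106 ≈ 339.2 kg VSS/d.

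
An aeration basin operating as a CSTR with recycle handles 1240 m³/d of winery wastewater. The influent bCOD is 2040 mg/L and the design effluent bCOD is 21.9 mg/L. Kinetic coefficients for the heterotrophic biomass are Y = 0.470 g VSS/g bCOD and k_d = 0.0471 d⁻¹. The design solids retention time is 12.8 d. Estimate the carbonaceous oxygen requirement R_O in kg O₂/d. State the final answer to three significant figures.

Observed yield with endogenous decay: Y_obs = Y / (1 + k_d·θ_c) = 0.470 / (1 + 0.0471 × 12.8) = 0.470 / 1.603 = 0.2932 g VSS/g bCOD.
Q·(S₀ − S) = 1240 × (2040 − 21.9) × 10⁻³ = 2502 kg/d removed.
P_X = Y_obs·Q·(S₀ − S) = 0.2932 × 2502 = 733.8 kg VSS/d.
Carbonaceous O₂ demand = substrate oxidised − cell-mass equivalent = 2502 − 1.42 × 733.8 = 1460 kg O₂/d.

R_O ≈ 1460 kg O₂/d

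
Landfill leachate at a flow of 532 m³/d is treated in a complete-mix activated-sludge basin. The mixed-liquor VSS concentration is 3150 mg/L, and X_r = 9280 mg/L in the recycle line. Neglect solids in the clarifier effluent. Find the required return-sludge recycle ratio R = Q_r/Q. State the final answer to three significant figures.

Mass balance around the secondary clarifier (neglecting effluent solids): R = X / (X_r − X) = 3150 / (9280 − 3150) = 0.5139.

R ≈ 0.514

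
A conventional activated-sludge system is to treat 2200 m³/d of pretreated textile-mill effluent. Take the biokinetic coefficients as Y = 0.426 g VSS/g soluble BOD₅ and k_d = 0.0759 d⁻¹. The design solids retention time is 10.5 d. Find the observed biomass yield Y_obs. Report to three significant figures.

Y_obs = Y / (1 + k_d θ_c) = 0.426 / (1 + 0.0759 × 10.5) = 0.426 / 1.797 = 0.2371.

Y_obs ≈ 0.237 g VSS/g soluble BOD₅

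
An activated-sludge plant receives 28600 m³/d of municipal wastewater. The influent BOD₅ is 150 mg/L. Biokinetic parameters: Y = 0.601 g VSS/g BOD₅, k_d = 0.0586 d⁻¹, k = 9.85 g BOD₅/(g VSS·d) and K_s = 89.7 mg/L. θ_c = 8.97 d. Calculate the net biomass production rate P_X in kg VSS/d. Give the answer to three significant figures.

Effluent substrate depends only on kinetics and SRT: S = K_s(1 + k_d θ_c) / [θ_c(Yk − k_d) − 1] = 89.7 × (1 + 0.0586 × 8.97) / [8.97 × (0.601 × 9.85 − 0.0586) − 1] = 136.9 / 51.58 = 2.653 mg/L.
Y_obs = Y / (1 + k_d θ_c) = 0.601 / (1 + 0.0586 × 8.97) = 0.601 / 1.526 = 0.3939.
Q·(S₀ − S) = 28600 × (150 − 2.65) × 10⁻³ = 4214 kg/d removed.
Net biomass production P_X = Y_obs × Q·(S₀ − S) = 0.3939 × 4214 = 1660 kg VSS/d.

P_X ≈ 1660 kg VSS/d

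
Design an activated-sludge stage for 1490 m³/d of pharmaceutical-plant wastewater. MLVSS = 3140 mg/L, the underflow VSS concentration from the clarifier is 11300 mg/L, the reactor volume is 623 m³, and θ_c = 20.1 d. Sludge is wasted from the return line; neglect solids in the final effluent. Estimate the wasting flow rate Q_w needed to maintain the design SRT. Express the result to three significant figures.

Q_w ≈ 8.61 m³/d

θ_c = V·X/(Q_w·X_r) when wasting from the recycle, so Q_w = V·X/(θ_c·X_r) = 623.0 × 3140 / (20.1 × 11300) = 8.613 m³/d.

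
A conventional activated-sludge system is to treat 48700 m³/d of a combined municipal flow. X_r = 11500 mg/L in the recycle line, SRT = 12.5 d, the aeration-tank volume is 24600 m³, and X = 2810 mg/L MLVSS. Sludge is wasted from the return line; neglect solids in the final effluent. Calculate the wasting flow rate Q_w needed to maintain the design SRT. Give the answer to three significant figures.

Q_w ≈ 481 m³/d

θ_c = V·X/(Q_w·X_r) when wasting from the recycle, so Q_w = V·X/(θ_c·X_r) = 24600 × 2810 / (12.5 × 11500) = 480.9 m³/d.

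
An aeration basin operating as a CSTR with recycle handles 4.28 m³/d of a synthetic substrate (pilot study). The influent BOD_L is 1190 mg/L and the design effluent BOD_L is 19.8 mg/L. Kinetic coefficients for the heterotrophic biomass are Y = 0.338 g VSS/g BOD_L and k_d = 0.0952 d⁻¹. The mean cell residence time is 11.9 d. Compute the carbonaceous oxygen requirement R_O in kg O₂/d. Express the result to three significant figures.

Correct the yield for decay: Y_obs = Y/(1 + k_d θ_c) = 0.338 / (1 + 0.0952 × 11.9) = 0.338 / 2.133 = 0.1585.
Q·(S₀ − S) = 4.28 × (1190 − 19.8) × 10⁻³ = 5.008 kg/d removed.
P_X = Y_obs·Q·(S₀ − S) = 0.1585 × 5.008 = 0.7937 kg VSS/d.
R_O = Q·(S₀ − S) − 1.42·P_X = 5.008 − 1.42 × 0.7937 = 3.881 kg O₂/d.

R_O ≈ 3.88 kg O₂/d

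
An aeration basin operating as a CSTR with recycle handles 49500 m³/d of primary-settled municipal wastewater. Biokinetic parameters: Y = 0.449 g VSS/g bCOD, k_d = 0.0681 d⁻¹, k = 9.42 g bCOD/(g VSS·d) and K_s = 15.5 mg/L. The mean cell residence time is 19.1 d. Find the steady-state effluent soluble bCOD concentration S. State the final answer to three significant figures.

S ≈ 0.454 mg/L

From the Monod/SRT balance for a CMAS, S = K_s·(1+k_d θ_c)/[θ_c·(Y k − k_d) − 1] = 15.5 × (1 + 0.0681 × 19.1) / [19.1 × (0.449 × 9.42 − 0.0681) − 1] = 35.66 / 78.48 = 0.4544 mg/L.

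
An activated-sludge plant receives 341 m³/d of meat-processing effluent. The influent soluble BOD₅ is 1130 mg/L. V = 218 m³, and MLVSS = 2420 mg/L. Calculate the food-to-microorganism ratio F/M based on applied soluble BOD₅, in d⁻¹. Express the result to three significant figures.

F/M ≈ 0.730 d⁻¹

F/M = applied load / biomass = Q·S₀/(V·X) = 341 × 1130 / (218.0 × 2420) = 0.7304 d⁻¹.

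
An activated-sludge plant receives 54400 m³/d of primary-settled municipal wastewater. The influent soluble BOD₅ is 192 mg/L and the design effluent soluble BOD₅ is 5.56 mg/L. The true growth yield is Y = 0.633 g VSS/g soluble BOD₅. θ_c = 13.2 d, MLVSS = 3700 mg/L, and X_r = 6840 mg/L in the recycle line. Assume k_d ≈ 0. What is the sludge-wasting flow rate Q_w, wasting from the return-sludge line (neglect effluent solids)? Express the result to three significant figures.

Q_w ≈ 939 m³/d

Biomass mass balance (decay neglected): V·X = Y·Q·(S₀ − S)·θ_c, so V = 0.633 × 54400 × (192 − 5.56) × 13.2 / 3700 = 22904 m³.
θ_c = V·X/(Q_w·X_r) when wasting from the recycle, so Q_w = V·X/(θ_c·X_r) = 22904 × 3700 / (13.2 × 6840) = 938.6 m³/d.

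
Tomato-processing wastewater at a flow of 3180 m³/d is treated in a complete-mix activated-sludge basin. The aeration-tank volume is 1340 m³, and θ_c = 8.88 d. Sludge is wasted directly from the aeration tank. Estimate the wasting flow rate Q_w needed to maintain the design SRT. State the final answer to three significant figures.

Q_w ≈ 151 m³/d

For wasting at MLVSS concentration, Q_w = V/θ_c = 1340/8.88 = 150.9 m³/d.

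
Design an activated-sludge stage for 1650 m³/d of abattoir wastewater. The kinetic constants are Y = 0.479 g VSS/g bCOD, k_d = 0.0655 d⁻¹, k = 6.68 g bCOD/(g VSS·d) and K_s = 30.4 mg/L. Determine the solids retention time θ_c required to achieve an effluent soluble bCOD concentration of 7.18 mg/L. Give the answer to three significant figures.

θ_c ≈ 1.83 d

At the target effluent, Y k S/(K_s+S) = 0.479×6.68×7.18/37.58 = 0.6113 d⁻¹.
1/θ_c = 0.6113 − 0.0655 = 0.5458 d⁻¹, so θ_c = 1.832 d.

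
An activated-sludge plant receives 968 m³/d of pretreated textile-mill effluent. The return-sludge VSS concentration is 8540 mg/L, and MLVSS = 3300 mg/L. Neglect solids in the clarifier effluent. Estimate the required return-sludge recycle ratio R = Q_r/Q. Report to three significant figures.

R = Q_r/Q = X/(X_r − X) = 3300 / (8540 − 3300) = 0.6298.

R ≈ 0.630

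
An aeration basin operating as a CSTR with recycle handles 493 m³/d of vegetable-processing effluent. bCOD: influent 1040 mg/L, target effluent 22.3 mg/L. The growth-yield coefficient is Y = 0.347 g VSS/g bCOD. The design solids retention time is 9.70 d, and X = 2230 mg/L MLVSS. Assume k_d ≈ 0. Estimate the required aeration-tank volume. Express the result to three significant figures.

V ≈ 757 m³

Biomass mass balance (decay neglected): V·X = Y·Q·(S₀ − S)·θ_c, so V = 0.347 × 493 × (1040 − 22.3) × 9.70 / 2230 = 757.3 m³.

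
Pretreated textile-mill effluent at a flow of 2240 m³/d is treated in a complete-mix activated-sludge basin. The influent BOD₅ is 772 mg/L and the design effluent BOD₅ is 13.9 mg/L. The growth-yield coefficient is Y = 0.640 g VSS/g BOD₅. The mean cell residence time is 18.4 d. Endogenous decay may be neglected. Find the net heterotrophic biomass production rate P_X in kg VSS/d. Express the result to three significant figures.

P_X ≈ 1090 kg VSS/d

With endogenous decay neglected, the observed yield equals the true yield: Y_obs = Y = 0.640 g VSS/g BOD₅.
ΔS = 772 − 13.9 = 758.1 mg/L, so the substrate removal rate is 2240 × 758.1/1000 = 1698 kg BOD₅/d.
Biomass produced: P_X = Y_obs·Q·ΔS = 0.6400 × 1698 ≈ 1087 kg VSS/d.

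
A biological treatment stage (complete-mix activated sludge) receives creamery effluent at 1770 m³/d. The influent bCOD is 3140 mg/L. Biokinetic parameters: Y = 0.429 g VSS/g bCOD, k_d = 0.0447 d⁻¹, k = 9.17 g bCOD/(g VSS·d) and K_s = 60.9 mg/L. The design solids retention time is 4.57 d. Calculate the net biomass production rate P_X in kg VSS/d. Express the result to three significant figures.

P_X ≈ 1980 kg VSS/d

Effluent substrate depends only on kinetics and SRT: S = K_s(1 + k_d θ_c) / [θ_c(Yk − k_d) − 1] = 60.9 × (1 + 0.0447 × 4.57) / [4.57 × (0.429 × 9.17 − 0.0447) − 1] = 73.34 / 16.77 = 4.372 mg/L.
Observed yield with endogenous decay: Y_obs = Y / (1 + k_d·θ_c) = 0.429 / (1 + 0.0447 × 4.57) = 0.429 / 1.204 = 0.3562 g VSS/g bCOD.
Q·(S₀ − S) = 1770 × (3140 − 4.37) × 10⁻³ = 5550 kg/d removed.
Biomass produced: P_X = Y_obs·Q·ΔS = 0.3562 × 5550 ≈ 1977 kg VSS/d.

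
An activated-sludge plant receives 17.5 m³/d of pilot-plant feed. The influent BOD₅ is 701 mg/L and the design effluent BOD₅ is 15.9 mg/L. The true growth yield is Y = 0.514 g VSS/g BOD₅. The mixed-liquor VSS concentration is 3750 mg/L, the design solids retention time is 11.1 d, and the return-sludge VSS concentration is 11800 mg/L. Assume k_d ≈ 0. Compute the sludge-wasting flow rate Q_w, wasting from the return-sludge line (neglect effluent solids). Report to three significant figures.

V·X = Y·Q·ΔS·θ_c gives V = 0.514 × 17.5 × (701 − 15.9) × 11.1 / 3750 = 18.24 m³.
θ_c = V·X/(Q_w·X_r) when wasting from the recycle, so Q_w = V·X/(θ_c·X_r) = 18.24 × 3750 / (11.1 × 11800) = 0.5222 m³/d.

Q_w ≈ 0.522 m³/d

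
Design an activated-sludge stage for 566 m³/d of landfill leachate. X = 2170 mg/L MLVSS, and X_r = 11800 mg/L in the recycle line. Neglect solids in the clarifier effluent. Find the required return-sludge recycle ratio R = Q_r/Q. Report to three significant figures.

R ≈ 0.225

R = Q_r/Q = X/(X_r − X) = 2170 / (11800 − 2170) = 0.2253.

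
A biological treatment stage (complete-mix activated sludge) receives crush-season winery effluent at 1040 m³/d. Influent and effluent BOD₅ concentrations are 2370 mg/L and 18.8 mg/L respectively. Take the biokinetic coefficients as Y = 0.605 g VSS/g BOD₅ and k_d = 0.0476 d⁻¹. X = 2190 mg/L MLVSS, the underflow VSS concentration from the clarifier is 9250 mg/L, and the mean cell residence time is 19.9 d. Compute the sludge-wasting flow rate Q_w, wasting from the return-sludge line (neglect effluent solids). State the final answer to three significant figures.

From the SRT design equation V = Y Q (S₀−S) θ_c / [X (1 + k_d θ_c)] = 0.605 × 1040 × (2370 − 18.8) × 19.9 / [2190 × (1 + 0.0476 × 19.9)] = 2.94×10^7 / 4264 = 6903 m³.
Q_w = (V·X)/(θ_c X_r) = 6903 × 2190 / (19.9 × 9250) = 82.13 m³/d.

Q_w ≈ 82.1 m³/d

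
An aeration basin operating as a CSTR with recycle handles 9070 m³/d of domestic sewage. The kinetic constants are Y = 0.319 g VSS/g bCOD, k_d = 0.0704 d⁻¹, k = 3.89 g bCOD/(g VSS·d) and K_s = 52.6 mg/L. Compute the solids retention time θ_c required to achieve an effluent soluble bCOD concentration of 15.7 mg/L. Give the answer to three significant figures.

Specific growth rate at S = 15.7 mg/L: μ = YkS/(K_s+S) = 0.319·3.89·15.7/(52.6+15.7) = 0.2852 d⁻¹.
Then 1/θ_c = μ − k_d = 0.2852 − 0.0704 = 0.2148 d⁻¹, giving θ_c = 4.655 d.

θ_c ≈ 4.65 d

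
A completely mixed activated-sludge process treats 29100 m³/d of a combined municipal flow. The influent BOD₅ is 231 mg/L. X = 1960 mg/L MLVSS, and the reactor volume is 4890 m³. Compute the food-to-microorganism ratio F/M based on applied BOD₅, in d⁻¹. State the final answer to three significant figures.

F/M ≈ 0.701 d⁻¹

Food-to-microorganism ratio F/M = Q S₀ / (V X) = 29100 × 231 / (4890 × 1960) = 0.7014 d⁻¹.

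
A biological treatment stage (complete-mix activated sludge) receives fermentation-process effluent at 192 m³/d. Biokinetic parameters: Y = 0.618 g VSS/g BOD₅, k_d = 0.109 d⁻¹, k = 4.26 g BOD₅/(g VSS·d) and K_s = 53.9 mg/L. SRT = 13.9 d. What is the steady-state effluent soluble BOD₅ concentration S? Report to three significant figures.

S ≈ 3.98 mg/L

From the Monod/SRT balance for a CMAS, S = K_s·(1+k_d θ_c)/[θ_c·(Y k − k_d) − 1] = 53.9 × (1 + 0.109 × 13.9) / [13.9 × (0.618 × 4.26 − 0.109) − 1] = 135.6 / 34.08 = 3.978 mg/L.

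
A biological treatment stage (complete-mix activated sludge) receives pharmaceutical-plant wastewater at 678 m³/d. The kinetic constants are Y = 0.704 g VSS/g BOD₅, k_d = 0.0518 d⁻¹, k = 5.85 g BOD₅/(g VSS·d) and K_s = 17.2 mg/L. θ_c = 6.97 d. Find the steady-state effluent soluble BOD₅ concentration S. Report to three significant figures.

S ≈ 0.856 mg/L

Effluent substrate depends only on kinetics and SRT: S = K_s(1 + k_d θ_c) / [θ_c(Yk − k_d) − 1] = 17.2 × (1 + 0.0518 × 6.97) / [6.97 × (0.704 × 5.85 − 0.0518) − 1] = 23.41 / 27.34 = 0.8561 mg/L.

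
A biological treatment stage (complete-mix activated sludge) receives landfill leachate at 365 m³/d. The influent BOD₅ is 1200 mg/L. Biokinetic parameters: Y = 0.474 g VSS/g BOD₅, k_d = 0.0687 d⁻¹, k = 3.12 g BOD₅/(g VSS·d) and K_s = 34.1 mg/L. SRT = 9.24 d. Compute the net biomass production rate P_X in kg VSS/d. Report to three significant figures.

From the Monod/SRT balance for a CMAS, S = K_s·(1+k_d θ_c)/[θ_c·(Y k − k_d) − 1] = 34.1 × (1 + 0.0687 × 9.24) / [9.24 × (0.474 × 3.12 − 0.0687) − 1] = 55.75 / 12.03 = 4.634 mg/L.
Correct the yield for decay: Y_obs = Y/(1 + k_d θ_c) = 0.474 / (1 + 0.0687 × 9.24) = 0.474 / 1.635 = 0.2899.
Mass of BOD₅ removed per day: Q(S₀ − S) = 365 × 1195 g/m³ = 436.3 kg/d.
Net biomass production P_X = Y_obs × Q·(S₀ − S) = 0.2899 × 436.3 = 126.5 kg VSS/d.

P_X ≈ 127 kg VSS/d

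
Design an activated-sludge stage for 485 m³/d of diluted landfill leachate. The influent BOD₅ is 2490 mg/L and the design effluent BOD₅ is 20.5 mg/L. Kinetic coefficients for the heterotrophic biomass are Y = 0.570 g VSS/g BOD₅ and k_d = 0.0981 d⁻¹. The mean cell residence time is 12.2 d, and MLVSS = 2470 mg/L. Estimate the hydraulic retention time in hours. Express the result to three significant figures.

From the SRT design equation V = Y Q (S₀−S) θ_c / [X (1 + k_d θ_c)] = 0.570 × 485 × (2490 − 20.5) × 12.2 / [2470 × (1 + 0.0981 × 12.2)] = 8.33×10^6 / 5426 = 1535 m³.
Hydraulic retention time τ = V/Q = 1535 / 485 = 3.165 d = 75.96 h.

τ ≈ 76.0 h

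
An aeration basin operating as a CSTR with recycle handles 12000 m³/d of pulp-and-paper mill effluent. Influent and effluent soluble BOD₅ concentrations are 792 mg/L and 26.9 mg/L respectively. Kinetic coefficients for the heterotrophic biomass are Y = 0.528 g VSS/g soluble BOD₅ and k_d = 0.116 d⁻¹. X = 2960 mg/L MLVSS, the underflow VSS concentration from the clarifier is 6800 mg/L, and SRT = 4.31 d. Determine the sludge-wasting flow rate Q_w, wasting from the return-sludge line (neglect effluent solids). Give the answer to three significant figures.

Q_w ≈ 475 m³/d

Rearranging the biomass balance for a CMAS with decay, V = Y·Q·ΔS·θ_c / [X·(1+k_d θ_c)] = 0.528 × 12000 × (792 − 26.9) × 4.31 / [2960 × (1 + 0.116 × 4.31)] = 2.09×10^7 / 4440 = 4706 m³.
Q_w = (V·X)/(θ_c X_r) = 4706 × 2960 / (4.31 × 6800) = 475.3 m³/d.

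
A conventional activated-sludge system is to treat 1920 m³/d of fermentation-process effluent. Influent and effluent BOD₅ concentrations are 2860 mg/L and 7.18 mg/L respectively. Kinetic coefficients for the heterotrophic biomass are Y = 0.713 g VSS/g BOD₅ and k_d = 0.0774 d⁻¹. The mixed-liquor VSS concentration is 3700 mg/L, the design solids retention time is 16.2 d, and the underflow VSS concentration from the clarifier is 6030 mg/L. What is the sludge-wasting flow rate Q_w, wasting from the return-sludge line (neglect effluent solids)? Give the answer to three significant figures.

Q_w ≈ 287 m³/d

Rearranging the biomass balance for a CMAS with decay, V = Y·Q·ΔS·θ_c / [X·(1+k_d θ_c)] = 0.713 × 1920 × (2860 − 7.18) × 16.2 / [3700 × (1 + 0.0774 × 16.2)] = 6.33×10^7 / 8339 = 7587 m³.
Wasting from the return line (neglecting effluent solids): Q_w = V·X / (θ_c·X_r) = 7587 × 3700 / (16.2 × 6030) = 287.4 m³/d.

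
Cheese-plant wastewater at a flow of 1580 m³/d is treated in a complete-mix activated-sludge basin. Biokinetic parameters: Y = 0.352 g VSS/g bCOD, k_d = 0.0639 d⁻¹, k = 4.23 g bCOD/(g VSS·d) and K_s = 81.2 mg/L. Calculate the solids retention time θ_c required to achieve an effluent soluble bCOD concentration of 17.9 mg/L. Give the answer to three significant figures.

θ_c ≈ 4.88 d

At the target effluent, Y k S/(K_s+S) = 0.352×4.23×17.9/99.10 = 0.2689 d⁻¹.
Then 1/θ_c = μ − k_d = 0.2689 − 0.0639 = 0.2050 d⁻¹, giving θ_c = 4.877 d.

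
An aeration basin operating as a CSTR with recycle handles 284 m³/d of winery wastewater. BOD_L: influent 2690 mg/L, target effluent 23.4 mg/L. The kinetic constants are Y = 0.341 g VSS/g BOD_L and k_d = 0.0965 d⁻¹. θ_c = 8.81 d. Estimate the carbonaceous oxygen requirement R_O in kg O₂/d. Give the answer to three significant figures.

R_O ≈ 559 kg O₂/d

The observed yield is Y_obs = Y/(1 + k_d·θ_c) = 0.341 / (1 + 0.0965 × 8.81) = 0.341 / 1.850 = 0.1843 g VSS per g BOD_L removed.
Substrate removed = Q·(S₀ − S) = 284 m³/d × (2690 − 23.4) g/m³ = 7.57×10^5 g/d = 757.3 kg/d.
Net sludge production P_X = 0.1843 × 757.3 = 139.6 kg VSS/d.
R_O = Q·ΔS − 1.42 P_X = 757.3 − 198.2 = 559.1 kg O₂/d.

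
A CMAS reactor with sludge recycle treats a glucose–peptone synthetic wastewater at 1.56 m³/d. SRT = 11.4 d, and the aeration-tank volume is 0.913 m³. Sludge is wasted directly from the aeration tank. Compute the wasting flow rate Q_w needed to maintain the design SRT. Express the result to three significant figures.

Q_w ≈ 0.0801 m³/d

With mixed-liquor wasting, θ_c = V/Q_w, so Q_w = V/θ_c = 0.9130/11.4 = 0.08009 m³/d.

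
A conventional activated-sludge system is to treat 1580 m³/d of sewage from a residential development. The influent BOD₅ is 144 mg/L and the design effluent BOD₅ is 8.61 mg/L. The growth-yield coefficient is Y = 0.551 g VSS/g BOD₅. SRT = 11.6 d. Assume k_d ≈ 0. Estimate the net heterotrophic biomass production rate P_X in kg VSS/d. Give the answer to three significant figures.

P_X ≈ 118 kg VSS/d

Since k_d ≈ 0, Y_obs = Y = 0.551 g VSS/g BOD₅.
Mass of BOD₅ removed per day: Q(S₀ − S) = 1580 × 135.4 g/m³ = 213.9 kg/d.
Biomass produced: P_X = Y_obs·Q·ΔS = 0.5510 × 213.9 ≈ 117.9 kg VSS/d.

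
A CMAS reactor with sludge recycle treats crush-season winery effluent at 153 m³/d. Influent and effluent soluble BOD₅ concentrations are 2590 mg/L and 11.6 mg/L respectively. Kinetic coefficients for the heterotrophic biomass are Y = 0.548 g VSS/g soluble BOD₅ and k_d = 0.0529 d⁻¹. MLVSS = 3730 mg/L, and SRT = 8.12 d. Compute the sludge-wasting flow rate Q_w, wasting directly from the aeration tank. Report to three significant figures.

Q_w ≈ 40.5 m³/d

Steady-state biomass mass balance: V·X·(1 + k_d·θ_c) = Y·Q·(S₀ − S)·θ_c, so V = 0.548 × 153 × (2590 − 11.6) × 8.12 / [3730 × (1 + 0.0529 × 8.12)] = 1.76×10^6 / 5332 = 329.2 m³.
For wasting at MLVSS concentration, Q_w = V/θ_c = 329.2/8.12 = 40.54 m³/d.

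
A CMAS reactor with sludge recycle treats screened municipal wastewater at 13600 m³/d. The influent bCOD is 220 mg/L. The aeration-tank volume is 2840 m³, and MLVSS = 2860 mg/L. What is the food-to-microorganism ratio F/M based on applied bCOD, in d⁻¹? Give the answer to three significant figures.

F/M ≈ 0.368 d⁻¹

Food-to-microorganism ratio F/M = Q S₀ / (V X) = 13600 × 220 / (2840 × 2860) = 0.3684 d⁻¹.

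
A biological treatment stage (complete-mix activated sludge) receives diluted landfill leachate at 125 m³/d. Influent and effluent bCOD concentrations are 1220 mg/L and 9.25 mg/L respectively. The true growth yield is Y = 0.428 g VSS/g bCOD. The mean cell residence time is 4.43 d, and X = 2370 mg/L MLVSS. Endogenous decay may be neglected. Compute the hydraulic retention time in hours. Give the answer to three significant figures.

With k_d = 0 the design equation reduces to V = Y Q (S₀−S) θ_c / X = 0.428 × 125 × (1220 − 9.25) × 4.43 / 2370 = 121.1 m³.
τ = V/Q = 121.1/125 = 0.9686 d, or 23.25 h.

τ ≈ 23.2 h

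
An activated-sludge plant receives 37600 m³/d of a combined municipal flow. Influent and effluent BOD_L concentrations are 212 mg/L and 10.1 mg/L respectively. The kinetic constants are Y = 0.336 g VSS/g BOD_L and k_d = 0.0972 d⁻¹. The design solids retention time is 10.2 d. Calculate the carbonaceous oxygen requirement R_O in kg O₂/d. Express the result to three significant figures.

Observed yield with endogenous decay: Y_obs = Y / (1 + k_d·θ_c) = 0.336 / (1 + 0.0972 × 10.2) = 0.336 / 1.991 = 0.1687 g VSS/g BOD_L.
Substrate removed = Q·(S₀ − S) = 37600 m³/d × (212 − 10.1) g/m³ = 7.59×10^6 g/d = 7591 kg/d.
Net sludge production P_X = 0.1687 × 7591 = 1281 kg VSS/d.
Carbonaceous O₂ demand = substrate oxidised − cell-mass equivalent = 7591 − 1.42 × 1281 = 5773 kg O₂/d.

R_O ≈ 5770 kg O₂/d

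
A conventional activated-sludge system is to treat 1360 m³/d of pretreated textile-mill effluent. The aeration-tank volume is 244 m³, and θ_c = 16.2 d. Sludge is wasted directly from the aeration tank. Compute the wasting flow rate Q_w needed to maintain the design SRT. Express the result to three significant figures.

With mixed-liquor wasting, θ_c = V/Q_w, so Q_w = V/θ_c = 244.0/16.2 = 15.06 m³/d.

Q_w ≈ 15.1 m³/d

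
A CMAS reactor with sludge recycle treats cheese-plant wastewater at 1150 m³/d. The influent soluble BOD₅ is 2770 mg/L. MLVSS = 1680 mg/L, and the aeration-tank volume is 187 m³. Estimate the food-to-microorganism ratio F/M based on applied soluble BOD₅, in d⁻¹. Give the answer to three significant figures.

F/M = applied load / biomass = Q·S₀/(V·X) = 1150 × 2770 / (187.0 × 1680) = 10.14 d⁻¹.

F/M ≈ 10.1 d⁻¹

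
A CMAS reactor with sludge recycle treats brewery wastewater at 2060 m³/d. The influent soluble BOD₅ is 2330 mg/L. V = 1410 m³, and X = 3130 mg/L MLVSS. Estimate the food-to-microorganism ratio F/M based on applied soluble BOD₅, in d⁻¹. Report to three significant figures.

F/M ≈ 1.09 d⁻¹

F/M = Q·S₀ / (V·X) = 2060 × 2330 / (1410 × 3130) = 1.088 g soluble BOD₅·(g VSS·d)⁻¹.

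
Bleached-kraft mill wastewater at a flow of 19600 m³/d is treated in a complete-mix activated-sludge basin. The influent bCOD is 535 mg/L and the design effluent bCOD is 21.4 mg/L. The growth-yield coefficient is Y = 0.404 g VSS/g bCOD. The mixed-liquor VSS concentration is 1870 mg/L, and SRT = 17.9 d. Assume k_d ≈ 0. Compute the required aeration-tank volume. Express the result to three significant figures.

V ≈ 38900 m³

V·X = Y·Q·ΔS·θ_c gives V = 0.404 × 19600 × (535 − 21.4) × 17.9 / 1870 = 38929 m³.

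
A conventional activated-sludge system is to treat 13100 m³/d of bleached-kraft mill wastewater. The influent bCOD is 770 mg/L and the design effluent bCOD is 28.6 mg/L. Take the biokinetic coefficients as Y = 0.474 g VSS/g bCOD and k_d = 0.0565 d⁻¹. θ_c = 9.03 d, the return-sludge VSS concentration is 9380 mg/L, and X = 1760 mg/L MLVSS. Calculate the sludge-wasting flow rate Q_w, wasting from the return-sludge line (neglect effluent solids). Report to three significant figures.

From the SRT design equation V = Y Q (S₀−S) θ_c / [X (1 + k_d θ_c)] = 0.474 × 13100 × (770 − 28.6) × 9.03 / [1760 × (1 + 0.0565 × 9.03)] = 4.16×10^7 / 2658 = 15640 m³.
Q_w = (V·X)/(θ_c X_r) = 15640 × 1760 / (9.03 × 9380) = 325.0 m³/d.

Q_w ≈ 325 m³/d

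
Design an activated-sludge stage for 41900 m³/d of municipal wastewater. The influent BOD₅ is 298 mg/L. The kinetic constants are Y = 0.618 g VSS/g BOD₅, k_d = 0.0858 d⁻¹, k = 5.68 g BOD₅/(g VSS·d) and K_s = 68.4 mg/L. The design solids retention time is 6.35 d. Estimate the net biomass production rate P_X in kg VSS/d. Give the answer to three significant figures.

P_X ≈ 4910 kg VSS/d

For a completely mixed reactor with recycle the Lawrence–McCarty relation gives S = K_s·(1 + k_d·θ_c) / [θ_c·(Y·k − k_d) − 1] = 68.4 × (1 + 0.0858 × 6.35) / [6.35 × (0.618 × 5.68 − 0.0858) − 1] = 105.7 / 20.75 = 5.094 mg/L.
The observed yield is Y_obs = Y/(1 + k_d·θ_c) = 0.618 / (1 + 0.0858 × 6.35) = 0.618 / 1.545 = 0.4000 g VSS per g BOD₅ removed.
Q·(S₀ − S) = 41900 × (298 − 5.09) × 10⁻³ = 12273 kg/d removed.
P_X = Y_obs · Q(S₀ − S) = 0.4000 × 12273 = 4910 kg VSS/d.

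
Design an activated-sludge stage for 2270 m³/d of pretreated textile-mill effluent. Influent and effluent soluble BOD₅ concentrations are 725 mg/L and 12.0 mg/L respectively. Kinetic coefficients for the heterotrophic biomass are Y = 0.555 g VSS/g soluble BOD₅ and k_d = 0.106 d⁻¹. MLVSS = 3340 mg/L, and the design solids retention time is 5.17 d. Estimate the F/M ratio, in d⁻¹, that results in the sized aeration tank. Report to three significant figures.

F/M ≈ 0.549 d⁻¹

From the SRT design equation V = Y Q (S₀−S) θ_c / [X (1 + k_d θ_c)] = 0.555 × 2270 × (725 − 12.0) × 5.17 / [3340 × (1 + 0.106 × 5.17)] = 4.64×10^6 / 5170 = 898.2 m³.
Food-to-microorganism ratio F/M = Q S₀ / (V X) = 2270 × 725 / (898.2 × 3340) = 0.5486 d⁻¹.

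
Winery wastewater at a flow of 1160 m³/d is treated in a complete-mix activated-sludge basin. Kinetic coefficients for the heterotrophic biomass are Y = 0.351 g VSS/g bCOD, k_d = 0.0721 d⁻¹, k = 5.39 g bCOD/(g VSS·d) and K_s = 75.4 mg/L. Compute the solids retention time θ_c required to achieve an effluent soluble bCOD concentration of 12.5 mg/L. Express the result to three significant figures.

From 1/θ_c = Y·k·S/(K_s + S) − k_d: Y·k·S/(K_s+S) = 0.351 × 5.39 × 12.5 / (75.4 + 12.5) = 0.2690 d⁻¹.
1/θ_c = 0.2690 − 0.0721 = 0.1969 d⁻¹, so θ_c = 5.078 d.

θ_c ≈ 5.08 d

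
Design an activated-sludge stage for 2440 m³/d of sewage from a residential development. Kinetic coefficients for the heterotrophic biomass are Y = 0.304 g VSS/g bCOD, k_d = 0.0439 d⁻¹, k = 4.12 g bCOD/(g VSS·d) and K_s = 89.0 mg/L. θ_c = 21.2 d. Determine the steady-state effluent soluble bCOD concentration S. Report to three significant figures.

S ≈ 6.98 mg/L

For a completely mixed reactor with recycle the Lawrence–McCarty relation gives S = K_s·(1 + k_d·θ_c) / [θ_c·(Y·k − k_d) − 1] = 89.0 × (1 + 0.0439 × 21.2) / [21.2 × (0.304 × 4.12 − 0.0439) − 1] = 171.8 / 24.62 = 6.979 mg/L.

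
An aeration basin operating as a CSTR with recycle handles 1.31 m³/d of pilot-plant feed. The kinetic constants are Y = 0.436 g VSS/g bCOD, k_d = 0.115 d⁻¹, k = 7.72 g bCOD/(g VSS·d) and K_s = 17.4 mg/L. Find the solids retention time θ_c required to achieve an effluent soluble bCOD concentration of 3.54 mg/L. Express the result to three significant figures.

From 1/θ_c = Y·k·S/(K_s + S) − k_d: Y·k·S/(K_s+S) = 0.436 × 7.72 × 3.54 / (17.4 + 3.54) = 0.5690 d⁻¹.
θ_c = 1/(μ − k_d) = 1/(0.5690 − 0.115) = 1/0.4540 = 2.203 d.

θ_c ≈ 2.20 d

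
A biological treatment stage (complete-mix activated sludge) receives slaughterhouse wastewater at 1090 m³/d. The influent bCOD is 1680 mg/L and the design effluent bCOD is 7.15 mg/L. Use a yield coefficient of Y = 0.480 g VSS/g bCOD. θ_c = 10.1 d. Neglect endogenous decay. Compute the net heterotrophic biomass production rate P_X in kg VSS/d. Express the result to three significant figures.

P_X ≈ 875 kg VSS/d

With endogenous decay neglected, the observed yield equals the true yield: Y_obs = Y = 0.480 g VSS/g bCOD.
Q·(S₀ − S) = 1090 × (1680 − 7.15) × 10⁻³ = 1823 kg/d removed.
Net biomass production P_X = Y_obs × Q·(S₀ − S) = 0.4800 × 1823 = 875.2 kg VSS/d.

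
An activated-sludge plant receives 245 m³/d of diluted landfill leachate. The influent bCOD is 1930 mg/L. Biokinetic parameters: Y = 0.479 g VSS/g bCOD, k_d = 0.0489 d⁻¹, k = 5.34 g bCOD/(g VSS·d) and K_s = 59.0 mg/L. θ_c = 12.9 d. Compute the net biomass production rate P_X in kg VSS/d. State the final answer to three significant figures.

P_X ≈ 139 kg VSS/d

Effluent substrate depends only on kinetics and SRT: S = K_s(1 + k_d θ_c) / [θ_c(Yk − k_d) − 1] = 59.0 × (1 + 0.0489 × 12.9) / [12.9 × (0.479 × 5.34 − 0.0489) − 1] = 96.22 / 31.37 = 3.068 mg/L.
Observed yield with endogenous decay: Y_obs = Y / (1 + k_d·θ_c) = 0.479 / (1 + 0.0489 × 12.9) = 0.479 / 1.631 = 0.2937 g VSS/g bCOD.
Mass of bCOD removed per day: Q(S₀ − S) = 245 × 1927 g/m³ = 472.1 kg/d.
Net biomass production P_X = Y_obs × Q·(S₀ − S) = 0.2937 × 472.1 = 138.7 kg VSS/d.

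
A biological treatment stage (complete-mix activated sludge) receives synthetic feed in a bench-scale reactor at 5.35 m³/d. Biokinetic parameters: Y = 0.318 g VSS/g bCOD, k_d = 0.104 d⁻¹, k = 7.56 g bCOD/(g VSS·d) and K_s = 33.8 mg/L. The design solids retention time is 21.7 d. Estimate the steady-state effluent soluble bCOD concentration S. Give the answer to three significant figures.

From the Monod/SRT balance for a CMAS, S = K_s·(1+k_d θ_c)/[θ_c·(Y k − k_d) − 1] = 33.8 × (1 + 0.104 × 21.7) / [21.7 × (0.318 × 7.56 − 0.104) − 1] = 110.1 / 48.91 = 2.251 mg/L.

S ≈ 2.25 mg/L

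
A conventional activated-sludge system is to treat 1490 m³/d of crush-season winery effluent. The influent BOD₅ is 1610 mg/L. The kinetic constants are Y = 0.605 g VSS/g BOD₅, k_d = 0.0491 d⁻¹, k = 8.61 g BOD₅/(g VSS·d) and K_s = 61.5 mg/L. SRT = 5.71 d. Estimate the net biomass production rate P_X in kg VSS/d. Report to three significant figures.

P_X ≈ 1130 kg VSS/d

For a completely mixed reactor with recycle the Lawrence–McCarty relation gives S = K_s·(1 + k_d·θ_c) / [θ_c·(Y·k − k_d) − 1] = 61.5 × (1 + 0.0491 × 5.71) / [5.71 × (0.605 × 8.61 − 0.0491) − 1] = 78.74 / 28.46 = 2.766 mg/L.
The observed yield is Y_obs = Y/(1 + k_d·θ_c) = 0.605 / (1 + 0.0491 × 5.71) = 0.605 / 1.280 = 0.4725 g VSS per g BOD₅ removed.
ΔS = 1610 − 2.77 = 1607 mg/L, so the substrate removal rate is 1490 × 1607/1000 = 2395 kg BOD₅/d.
Net biomass production P_X = Y_obs × Q·(S₀ − S) = 0.4725 × 2395 = 1132 kg VSS/d.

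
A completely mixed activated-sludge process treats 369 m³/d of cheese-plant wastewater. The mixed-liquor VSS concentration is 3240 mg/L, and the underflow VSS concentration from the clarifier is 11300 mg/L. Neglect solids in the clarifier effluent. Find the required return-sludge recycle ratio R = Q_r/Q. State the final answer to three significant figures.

R ≈ 0.402

R = Q_r/Q = X/(X_r − X) = 3240 / (11300 − 3240) = 0.4020.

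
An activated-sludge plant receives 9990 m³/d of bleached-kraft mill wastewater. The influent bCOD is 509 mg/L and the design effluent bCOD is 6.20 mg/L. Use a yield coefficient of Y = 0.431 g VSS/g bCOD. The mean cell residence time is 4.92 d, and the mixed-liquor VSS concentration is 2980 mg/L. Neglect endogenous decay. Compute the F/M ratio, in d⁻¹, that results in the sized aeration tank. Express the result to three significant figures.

With k_d = 0 the design equation reduces to V = Y Q (S₀−S) θ_c / X = 0.431 × 9990 × (509 − 6.20) × 4.92 / 2980 = 3574 m³.
F/M = Q·S₀ / (V·X) = 9990 × 509 / (3574 × 2980) = 0.4774 g bCOD·(g VSS·d)⁻¹.

F/M ≈ 0.477 d⁻¹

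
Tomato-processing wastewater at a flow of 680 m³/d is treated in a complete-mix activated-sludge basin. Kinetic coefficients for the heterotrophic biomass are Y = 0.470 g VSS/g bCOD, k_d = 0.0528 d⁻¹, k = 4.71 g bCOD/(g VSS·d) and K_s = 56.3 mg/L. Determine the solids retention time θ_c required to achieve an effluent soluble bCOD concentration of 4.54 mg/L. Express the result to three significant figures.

θ_c ≈ 8.90 d

From 1/θ_c = Y·k·S/(K_s + S) − k_d: Y·k·S/(K_s+S) = 0.470 × 4.71 × 4.54 / (56.3 + 4.54) = 0.1652 d⁻¹.
1/θ_c = 0.1652 − 0.0528 = 0.1124 d⁻¹, so θ_c = 8.898 d.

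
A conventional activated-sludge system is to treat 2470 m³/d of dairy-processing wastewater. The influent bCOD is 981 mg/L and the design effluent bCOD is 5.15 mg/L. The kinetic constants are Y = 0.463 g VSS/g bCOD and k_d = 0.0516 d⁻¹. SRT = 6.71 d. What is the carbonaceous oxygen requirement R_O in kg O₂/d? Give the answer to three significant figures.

The observed yield is Y_obs = Y/(1 + k_d·θ_c) = 0.463 / (1 + 0.0516 × 6.71) = 0.463 / 1.346 = 0.3439 g VSS per g bCOD removed.
Mass of bCOD removed per day: Q(S₀ − S) = 2470 × 975.9 g/m³ = 2410 kg/d.
Net sludge production P_X = 0.3439 × 2410 = 829.0 kg VSS/d.
R_O = Q·(S₀ − S) − 1.42·P_X = 2410 − 1.42 × 829.0 = 1233 kg O₂/d.

R_O ≈ 1230 kg O₂/d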